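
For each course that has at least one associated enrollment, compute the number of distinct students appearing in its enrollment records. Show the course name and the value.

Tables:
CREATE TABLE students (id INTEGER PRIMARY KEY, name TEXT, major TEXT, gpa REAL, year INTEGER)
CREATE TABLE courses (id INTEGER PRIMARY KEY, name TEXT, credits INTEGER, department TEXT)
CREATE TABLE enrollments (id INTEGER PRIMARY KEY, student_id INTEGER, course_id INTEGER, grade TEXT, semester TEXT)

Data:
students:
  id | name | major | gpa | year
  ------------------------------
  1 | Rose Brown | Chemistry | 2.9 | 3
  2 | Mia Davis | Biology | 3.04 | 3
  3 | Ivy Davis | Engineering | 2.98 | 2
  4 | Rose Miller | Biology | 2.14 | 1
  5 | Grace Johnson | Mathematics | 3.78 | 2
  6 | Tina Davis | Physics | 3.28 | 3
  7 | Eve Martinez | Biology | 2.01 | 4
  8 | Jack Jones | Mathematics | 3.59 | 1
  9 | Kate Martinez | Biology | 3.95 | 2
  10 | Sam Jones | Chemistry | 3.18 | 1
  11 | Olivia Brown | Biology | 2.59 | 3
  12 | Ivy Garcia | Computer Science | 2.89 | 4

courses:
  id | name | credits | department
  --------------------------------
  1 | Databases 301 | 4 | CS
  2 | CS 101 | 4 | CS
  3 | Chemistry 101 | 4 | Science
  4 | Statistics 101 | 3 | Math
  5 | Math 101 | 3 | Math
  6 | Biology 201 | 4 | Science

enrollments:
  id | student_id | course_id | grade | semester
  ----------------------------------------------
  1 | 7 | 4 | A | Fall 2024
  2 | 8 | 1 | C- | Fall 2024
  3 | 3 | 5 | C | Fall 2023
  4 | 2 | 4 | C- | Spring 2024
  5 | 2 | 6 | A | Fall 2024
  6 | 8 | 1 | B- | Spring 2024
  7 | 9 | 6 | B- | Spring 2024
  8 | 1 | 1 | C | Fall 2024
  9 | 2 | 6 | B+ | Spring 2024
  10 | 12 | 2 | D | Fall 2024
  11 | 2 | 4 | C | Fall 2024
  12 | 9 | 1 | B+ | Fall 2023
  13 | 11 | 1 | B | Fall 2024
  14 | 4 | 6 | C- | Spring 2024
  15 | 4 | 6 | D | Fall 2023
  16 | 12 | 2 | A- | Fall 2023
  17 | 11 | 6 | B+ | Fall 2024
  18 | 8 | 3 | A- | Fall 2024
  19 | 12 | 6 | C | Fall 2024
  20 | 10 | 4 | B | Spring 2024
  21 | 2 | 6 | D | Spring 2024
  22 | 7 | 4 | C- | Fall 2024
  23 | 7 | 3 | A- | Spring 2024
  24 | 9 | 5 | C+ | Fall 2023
SELECT p.name, COUNT(DISTINCT c.student_id) AS distinct_student_count FROM enrollments c JOIN courses p ON c.course_id = p.id GROUP BY p.id, p.name

Execution result:
name | distinct_student_count
Databases 301 | 4
CS 101 | 1
Chemistry 101 | 2
Statistics 101 | 3
Math 101 | 2
Biology 201 | 5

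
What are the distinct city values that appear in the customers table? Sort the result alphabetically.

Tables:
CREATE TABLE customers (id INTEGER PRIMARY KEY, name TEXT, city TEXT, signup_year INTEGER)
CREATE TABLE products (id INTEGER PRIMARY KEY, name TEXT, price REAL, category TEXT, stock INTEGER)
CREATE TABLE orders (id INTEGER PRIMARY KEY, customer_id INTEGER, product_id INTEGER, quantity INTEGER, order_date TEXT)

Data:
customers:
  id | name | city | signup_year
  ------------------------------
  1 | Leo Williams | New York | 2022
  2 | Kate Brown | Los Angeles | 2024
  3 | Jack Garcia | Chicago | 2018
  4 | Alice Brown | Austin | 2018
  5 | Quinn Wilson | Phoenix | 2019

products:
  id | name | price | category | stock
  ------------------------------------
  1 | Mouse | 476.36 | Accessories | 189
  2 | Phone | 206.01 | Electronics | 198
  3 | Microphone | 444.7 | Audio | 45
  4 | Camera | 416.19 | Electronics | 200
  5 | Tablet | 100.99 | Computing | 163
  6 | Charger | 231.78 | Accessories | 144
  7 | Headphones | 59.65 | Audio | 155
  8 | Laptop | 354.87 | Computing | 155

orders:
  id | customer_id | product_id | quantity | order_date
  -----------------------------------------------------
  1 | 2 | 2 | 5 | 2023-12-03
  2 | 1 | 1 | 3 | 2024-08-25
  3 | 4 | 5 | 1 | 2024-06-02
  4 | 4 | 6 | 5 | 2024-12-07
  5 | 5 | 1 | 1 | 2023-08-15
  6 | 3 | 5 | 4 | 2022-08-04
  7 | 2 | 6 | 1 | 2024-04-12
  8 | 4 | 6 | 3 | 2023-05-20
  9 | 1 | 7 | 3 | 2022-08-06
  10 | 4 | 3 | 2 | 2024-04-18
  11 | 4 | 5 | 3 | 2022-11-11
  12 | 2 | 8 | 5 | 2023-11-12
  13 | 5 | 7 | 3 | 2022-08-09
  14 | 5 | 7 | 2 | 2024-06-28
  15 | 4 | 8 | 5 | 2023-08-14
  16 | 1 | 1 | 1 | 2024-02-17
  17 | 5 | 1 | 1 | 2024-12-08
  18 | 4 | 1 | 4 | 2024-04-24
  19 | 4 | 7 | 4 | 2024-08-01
SELECT DISTINCT city FROM customers ORDER BY city

Execution result:
city
Austin
Chicago
Los Angeles
New York
Phoenix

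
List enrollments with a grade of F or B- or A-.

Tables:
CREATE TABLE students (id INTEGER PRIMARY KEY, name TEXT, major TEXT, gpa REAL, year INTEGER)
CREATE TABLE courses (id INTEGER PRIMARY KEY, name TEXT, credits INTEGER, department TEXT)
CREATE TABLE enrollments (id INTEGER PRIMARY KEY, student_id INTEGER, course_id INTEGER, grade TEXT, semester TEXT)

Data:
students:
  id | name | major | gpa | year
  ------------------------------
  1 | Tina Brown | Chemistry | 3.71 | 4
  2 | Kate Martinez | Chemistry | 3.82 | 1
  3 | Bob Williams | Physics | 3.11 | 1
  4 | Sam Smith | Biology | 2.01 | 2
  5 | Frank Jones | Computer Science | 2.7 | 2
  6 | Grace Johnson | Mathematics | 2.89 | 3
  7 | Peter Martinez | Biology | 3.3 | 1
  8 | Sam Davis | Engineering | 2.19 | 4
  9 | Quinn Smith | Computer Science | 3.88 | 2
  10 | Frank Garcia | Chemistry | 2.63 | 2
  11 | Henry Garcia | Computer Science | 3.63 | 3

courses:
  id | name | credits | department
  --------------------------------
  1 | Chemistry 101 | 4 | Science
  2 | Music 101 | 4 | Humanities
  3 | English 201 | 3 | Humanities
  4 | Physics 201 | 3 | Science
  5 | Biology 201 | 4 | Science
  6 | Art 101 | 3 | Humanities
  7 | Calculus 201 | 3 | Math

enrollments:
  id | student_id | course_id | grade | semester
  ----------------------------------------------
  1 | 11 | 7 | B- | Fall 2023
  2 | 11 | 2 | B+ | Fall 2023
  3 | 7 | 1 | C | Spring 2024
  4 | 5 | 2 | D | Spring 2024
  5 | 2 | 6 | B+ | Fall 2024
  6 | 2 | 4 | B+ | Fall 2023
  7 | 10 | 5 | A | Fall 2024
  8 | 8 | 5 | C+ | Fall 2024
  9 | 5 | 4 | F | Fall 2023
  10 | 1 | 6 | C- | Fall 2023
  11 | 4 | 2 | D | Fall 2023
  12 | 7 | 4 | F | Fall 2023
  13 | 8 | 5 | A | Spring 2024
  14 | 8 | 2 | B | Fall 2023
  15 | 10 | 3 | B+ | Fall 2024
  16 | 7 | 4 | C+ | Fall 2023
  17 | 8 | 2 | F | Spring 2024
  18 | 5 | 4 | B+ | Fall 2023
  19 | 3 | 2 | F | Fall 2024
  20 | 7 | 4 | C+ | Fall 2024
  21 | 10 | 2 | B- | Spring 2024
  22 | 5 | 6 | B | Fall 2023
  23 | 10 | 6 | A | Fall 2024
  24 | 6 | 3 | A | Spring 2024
SELECT id, grade FROM enrollments WHERE grade IN ('F', 'B-', 'A-')

Execution result:
id | grade
1 | B-
9 | F
12 | F
17 | F
19 | F
21 | B-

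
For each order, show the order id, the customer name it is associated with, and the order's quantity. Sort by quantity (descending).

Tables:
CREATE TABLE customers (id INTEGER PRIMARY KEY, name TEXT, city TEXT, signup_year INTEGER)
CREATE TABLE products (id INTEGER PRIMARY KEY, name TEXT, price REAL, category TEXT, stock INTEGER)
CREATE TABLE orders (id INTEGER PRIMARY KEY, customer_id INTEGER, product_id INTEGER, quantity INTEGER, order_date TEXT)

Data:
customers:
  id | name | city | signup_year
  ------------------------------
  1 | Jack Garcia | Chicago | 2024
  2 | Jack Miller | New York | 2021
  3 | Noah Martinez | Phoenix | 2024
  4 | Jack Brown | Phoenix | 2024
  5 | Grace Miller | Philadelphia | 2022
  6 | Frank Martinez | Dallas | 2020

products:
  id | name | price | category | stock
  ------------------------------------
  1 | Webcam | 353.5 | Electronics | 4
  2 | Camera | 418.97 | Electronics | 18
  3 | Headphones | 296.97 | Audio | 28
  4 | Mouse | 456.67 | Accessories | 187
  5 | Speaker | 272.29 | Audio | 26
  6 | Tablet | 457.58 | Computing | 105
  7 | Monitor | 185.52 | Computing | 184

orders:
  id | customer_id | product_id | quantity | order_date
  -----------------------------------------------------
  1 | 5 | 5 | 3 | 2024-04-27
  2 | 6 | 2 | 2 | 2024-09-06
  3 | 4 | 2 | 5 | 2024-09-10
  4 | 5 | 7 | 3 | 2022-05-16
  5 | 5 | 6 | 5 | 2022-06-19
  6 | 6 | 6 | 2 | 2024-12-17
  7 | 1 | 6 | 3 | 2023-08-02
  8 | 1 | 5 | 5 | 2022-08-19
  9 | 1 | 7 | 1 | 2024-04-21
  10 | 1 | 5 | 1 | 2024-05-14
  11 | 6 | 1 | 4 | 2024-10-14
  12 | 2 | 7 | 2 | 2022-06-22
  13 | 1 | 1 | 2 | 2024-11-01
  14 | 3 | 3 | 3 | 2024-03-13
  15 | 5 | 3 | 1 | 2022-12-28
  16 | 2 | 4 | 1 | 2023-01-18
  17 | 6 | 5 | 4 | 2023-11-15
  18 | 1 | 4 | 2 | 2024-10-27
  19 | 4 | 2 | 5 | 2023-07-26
SELECT c.id, p.name AS customer, c.quantity FROM orders c JOIN customers p ON c.customer_id = p.id ORDER BY c.quantity DESC

Execution result:
id | customer | quantity
3 | Jack Brown | 5
5 | Grace Miller | 5
8 | Jack Garcia | 5
19 | Jack Brown | 5
11 | Frank Martinez | 4
17 | Frank Martinez | 4
1 | Grace Miller | 3
4 | Grace Miller | 3
7 | Jack Garcia | 3
14 | Noah Martinez | 3
2 | Frank Martinez | 2
6 | Frank Martinez | 2
12 | Jack Miller | 2
13 | Jack Garcia | 2
18 | Jack Garcia | 2
9 | Jack Garcia | 1
10 | Jack Garcia | 1
15 | Grace Miller | 1
16 | Jack Miller | 1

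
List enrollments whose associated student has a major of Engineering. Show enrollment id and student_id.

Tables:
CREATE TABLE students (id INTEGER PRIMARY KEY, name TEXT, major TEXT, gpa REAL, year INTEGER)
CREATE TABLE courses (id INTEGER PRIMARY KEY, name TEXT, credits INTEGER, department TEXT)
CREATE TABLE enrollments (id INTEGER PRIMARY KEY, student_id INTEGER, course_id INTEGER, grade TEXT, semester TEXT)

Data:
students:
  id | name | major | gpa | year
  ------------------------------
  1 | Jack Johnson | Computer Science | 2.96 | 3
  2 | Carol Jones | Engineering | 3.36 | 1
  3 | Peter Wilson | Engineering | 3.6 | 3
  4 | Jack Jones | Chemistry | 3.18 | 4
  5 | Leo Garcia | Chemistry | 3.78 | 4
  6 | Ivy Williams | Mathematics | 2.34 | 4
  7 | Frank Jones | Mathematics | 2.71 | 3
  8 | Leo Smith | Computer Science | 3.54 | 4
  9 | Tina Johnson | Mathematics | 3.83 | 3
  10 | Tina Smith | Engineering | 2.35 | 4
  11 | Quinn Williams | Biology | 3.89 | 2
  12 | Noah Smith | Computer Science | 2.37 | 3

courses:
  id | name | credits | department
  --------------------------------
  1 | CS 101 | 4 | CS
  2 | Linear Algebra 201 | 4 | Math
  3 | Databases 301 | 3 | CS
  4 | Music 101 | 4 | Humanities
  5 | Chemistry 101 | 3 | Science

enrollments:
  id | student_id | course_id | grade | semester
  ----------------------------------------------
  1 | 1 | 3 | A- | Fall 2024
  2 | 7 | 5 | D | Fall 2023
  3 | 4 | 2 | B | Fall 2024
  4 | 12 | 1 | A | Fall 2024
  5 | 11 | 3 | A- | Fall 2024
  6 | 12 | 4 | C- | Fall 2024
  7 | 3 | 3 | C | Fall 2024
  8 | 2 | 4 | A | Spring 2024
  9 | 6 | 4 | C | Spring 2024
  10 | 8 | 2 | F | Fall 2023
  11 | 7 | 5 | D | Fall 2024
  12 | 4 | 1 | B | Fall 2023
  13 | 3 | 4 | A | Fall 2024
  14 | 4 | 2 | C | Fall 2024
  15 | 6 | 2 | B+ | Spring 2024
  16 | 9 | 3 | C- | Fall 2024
SELECT id, student_id FROM enrollments WHERE student_id IN (SELECT id FROM students WHERE major = 'Engineering')

Execution result:
id | student_id
7 | 3
8 | 2
13 | 3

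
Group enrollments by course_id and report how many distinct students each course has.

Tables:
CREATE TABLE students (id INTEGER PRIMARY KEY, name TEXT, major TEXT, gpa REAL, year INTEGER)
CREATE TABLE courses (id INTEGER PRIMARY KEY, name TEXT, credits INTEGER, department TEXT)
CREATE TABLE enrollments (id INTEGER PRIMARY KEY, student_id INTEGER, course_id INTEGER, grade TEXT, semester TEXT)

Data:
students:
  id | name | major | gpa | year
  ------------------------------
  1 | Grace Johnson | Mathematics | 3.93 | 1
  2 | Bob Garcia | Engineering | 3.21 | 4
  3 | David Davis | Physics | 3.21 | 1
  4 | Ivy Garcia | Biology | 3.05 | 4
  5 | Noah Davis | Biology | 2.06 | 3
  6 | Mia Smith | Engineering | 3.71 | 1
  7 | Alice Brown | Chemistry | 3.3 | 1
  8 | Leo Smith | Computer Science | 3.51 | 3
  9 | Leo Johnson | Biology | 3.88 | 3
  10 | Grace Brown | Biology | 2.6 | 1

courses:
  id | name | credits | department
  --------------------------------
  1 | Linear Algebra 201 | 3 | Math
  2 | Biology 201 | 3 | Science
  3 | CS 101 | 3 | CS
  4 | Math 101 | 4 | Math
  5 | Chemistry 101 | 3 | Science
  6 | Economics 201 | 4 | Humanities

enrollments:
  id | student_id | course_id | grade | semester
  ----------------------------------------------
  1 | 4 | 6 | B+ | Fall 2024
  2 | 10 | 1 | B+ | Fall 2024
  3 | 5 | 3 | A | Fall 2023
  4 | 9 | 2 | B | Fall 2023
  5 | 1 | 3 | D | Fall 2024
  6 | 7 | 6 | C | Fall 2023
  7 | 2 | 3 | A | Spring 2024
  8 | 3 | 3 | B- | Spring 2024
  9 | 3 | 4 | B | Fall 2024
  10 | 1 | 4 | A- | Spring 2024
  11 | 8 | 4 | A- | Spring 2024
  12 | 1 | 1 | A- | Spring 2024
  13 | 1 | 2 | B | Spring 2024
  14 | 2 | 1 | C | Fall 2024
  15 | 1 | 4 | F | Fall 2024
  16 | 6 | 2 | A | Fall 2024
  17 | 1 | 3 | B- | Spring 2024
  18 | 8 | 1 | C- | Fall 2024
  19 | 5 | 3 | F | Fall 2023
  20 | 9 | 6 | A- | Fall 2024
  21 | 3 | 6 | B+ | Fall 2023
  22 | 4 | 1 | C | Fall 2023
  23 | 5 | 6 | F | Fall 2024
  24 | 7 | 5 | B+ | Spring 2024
SELECT course_id, COUNT(DISTINCT student_id) AS distinct_student_count FROM enrollments GROUP BY course_id

Execution result:
course_id | distinct_student_count
1 | 5
2 | 3
3 | 4
4 | 3
5 | 1
6 | 5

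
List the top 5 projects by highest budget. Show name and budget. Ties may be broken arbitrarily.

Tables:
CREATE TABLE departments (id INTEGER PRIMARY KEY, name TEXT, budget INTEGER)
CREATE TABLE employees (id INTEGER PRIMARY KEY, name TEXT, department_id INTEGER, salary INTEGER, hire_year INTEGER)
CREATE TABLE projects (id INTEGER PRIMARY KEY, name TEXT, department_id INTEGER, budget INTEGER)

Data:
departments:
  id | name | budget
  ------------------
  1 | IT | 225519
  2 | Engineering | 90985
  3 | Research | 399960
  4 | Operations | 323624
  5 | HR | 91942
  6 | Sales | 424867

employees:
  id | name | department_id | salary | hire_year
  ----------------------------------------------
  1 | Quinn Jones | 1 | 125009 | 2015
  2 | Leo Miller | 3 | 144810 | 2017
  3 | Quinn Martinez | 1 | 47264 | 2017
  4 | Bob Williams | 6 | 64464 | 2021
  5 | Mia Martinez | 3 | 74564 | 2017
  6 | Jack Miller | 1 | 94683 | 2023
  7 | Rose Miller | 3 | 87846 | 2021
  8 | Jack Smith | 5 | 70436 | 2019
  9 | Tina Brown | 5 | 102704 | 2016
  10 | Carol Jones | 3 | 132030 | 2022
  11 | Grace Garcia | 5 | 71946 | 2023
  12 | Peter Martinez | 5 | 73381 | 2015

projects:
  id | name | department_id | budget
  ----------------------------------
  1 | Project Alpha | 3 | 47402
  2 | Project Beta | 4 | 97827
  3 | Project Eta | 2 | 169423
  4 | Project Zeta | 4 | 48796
SELECT name, budget FROM projects ORDER BY budget DESC LIMIT 5

Execution result:
name | budget
Project Eta | 169423
Project Beta | 97827
Project Zeta | 48796
Project Alpha | 47402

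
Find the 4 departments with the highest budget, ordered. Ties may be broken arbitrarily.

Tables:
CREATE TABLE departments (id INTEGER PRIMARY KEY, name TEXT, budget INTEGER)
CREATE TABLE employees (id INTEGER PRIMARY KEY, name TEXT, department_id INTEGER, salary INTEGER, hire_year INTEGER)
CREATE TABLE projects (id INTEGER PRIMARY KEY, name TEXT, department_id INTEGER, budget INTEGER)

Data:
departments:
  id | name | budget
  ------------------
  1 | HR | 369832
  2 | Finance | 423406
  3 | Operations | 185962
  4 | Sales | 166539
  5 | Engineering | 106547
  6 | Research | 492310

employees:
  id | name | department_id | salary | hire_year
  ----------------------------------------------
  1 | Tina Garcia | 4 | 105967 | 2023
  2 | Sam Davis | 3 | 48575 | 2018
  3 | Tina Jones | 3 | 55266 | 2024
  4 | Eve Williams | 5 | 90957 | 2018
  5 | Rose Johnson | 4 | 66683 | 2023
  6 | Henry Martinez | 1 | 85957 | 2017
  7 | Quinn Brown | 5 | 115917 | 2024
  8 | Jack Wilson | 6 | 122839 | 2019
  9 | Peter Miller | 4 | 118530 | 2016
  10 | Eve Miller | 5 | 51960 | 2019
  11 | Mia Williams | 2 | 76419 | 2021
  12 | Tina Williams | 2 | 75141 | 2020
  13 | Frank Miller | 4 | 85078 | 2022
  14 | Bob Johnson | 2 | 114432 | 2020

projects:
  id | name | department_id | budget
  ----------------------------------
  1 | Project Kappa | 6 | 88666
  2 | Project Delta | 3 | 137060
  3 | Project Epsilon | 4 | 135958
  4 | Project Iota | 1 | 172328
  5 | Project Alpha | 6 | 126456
SELECT name, budget FROM departments ORDER BY budget DESC LIMIT 4

Execution result:
name | budget
Research | 492310
Finance | 423406
HR | 369832
Operations | 185962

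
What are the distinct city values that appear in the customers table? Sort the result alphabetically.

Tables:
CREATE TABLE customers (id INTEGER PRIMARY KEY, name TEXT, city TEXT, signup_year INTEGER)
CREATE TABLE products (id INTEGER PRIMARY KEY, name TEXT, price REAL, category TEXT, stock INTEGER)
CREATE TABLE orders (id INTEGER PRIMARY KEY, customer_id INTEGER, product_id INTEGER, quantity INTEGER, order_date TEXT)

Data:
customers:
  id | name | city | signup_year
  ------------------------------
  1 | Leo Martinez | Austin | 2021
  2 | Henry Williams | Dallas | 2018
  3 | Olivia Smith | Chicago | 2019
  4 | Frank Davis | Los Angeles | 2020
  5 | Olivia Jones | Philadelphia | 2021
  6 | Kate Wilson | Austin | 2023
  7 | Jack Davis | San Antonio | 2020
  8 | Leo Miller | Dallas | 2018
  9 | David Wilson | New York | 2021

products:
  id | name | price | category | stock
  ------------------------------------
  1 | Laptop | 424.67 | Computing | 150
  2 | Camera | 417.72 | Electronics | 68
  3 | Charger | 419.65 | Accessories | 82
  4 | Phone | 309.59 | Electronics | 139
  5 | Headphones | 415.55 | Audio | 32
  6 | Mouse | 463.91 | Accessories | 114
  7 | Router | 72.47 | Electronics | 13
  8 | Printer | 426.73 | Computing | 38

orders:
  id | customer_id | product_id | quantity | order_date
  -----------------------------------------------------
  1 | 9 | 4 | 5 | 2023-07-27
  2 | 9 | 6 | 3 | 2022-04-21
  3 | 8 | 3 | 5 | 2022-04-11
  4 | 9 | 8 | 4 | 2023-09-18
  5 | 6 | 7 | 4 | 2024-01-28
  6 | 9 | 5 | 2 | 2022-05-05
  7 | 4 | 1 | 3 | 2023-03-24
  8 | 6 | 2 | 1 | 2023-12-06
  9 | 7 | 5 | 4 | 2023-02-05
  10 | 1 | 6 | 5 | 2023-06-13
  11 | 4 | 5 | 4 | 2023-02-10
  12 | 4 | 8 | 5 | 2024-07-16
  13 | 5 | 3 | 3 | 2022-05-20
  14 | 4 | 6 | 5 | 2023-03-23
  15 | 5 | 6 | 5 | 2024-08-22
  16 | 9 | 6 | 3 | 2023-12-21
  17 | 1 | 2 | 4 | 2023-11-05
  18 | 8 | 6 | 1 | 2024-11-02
SELECT DISTINCT city FROM customers ORDER BY city

Execution result:
city
Austin
Chicago
Dallas
Los Angeles
New York
Philadelphia
San Antonio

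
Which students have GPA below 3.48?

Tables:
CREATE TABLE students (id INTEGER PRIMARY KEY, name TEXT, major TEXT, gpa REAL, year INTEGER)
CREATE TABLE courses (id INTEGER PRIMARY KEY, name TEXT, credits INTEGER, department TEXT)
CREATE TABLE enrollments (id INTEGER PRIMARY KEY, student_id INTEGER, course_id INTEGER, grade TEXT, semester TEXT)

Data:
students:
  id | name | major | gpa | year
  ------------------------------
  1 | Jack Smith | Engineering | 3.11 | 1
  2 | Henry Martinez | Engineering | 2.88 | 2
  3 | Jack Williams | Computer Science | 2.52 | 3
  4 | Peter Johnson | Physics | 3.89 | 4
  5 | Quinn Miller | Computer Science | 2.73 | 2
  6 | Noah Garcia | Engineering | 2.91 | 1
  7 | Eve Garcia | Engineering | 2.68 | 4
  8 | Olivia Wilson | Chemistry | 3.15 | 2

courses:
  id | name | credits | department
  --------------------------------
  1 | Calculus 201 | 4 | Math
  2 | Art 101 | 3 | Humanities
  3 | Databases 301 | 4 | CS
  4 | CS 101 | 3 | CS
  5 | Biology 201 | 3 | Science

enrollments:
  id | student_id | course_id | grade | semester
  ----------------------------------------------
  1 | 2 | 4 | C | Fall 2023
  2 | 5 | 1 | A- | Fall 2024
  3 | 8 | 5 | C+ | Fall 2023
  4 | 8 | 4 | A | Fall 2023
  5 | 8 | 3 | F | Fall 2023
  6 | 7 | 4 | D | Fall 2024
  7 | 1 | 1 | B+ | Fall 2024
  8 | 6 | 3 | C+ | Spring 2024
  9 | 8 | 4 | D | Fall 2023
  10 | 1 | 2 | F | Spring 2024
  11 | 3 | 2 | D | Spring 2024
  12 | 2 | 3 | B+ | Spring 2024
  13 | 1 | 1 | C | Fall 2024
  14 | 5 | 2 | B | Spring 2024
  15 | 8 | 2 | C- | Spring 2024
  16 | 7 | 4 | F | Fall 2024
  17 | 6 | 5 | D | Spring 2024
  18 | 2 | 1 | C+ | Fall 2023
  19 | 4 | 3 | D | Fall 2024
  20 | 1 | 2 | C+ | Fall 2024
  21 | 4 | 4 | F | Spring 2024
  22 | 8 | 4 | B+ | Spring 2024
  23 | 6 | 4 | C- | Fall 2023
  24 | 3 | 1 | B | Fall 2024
SELECT name, gpa FROM students WHERE gpa < 3.48

Execution result:
name | gpa
Jack Smith | 3.11
Henry Martinez | 2.88
Jack Williams | 2.52
Quinn Miller | 2.73
Noah Garcia | 2.91
Eve Garcia | 2.68
Olivia Wilson | 3.15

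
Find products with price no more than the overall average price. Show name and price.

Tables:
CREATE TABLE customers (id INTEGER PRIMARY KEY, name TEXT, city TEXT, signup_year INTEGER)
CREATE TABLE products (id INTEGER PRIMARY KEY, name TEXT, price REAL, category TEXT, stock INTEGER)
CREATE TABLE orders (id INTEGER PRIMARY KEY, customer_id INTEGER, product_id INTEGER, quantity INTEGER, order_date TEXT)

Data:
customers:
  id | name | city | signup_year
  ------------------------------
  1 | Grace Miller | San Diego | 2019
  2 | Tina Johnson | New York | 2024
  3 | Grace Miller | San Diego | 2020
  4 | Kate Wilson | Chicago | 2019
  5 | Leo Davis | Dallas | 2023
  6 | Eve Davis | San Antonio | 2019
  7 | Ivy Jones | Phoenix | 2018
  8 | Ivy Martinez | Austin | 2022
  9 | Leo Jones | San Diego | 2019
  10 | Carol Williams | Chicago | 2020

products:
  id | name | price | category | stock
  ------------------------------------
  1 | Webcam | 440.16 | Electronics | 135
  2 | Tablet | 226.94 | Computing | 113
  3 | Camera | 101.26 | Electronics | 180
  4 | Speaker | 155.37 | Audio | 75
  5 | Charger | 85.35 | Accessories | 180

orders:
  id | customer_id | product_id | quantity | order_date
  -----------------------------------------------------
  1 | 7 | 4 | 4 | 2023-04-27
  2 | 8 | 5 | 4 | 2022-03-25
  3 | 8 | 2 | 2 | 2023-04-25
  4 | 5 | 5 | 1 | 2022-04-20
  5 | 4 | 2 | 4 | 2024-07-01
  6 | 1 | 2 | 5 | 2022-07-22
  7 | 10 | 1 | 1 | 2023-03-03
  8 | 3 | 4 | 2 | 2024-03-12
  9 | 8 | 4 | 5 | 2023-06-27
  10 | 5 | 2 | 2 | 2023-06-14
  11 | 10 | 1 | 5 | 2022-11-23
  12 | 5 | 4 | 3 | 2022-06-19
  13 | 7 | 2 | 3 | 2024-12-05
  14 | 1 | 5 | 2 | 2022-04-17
SELECT name, price FROM products WHERE price <= (SELECT AVG(price) FROM products)

Execution result:
name | price
Camera | 101.26
Speaker | 155.37
Charger | 85.35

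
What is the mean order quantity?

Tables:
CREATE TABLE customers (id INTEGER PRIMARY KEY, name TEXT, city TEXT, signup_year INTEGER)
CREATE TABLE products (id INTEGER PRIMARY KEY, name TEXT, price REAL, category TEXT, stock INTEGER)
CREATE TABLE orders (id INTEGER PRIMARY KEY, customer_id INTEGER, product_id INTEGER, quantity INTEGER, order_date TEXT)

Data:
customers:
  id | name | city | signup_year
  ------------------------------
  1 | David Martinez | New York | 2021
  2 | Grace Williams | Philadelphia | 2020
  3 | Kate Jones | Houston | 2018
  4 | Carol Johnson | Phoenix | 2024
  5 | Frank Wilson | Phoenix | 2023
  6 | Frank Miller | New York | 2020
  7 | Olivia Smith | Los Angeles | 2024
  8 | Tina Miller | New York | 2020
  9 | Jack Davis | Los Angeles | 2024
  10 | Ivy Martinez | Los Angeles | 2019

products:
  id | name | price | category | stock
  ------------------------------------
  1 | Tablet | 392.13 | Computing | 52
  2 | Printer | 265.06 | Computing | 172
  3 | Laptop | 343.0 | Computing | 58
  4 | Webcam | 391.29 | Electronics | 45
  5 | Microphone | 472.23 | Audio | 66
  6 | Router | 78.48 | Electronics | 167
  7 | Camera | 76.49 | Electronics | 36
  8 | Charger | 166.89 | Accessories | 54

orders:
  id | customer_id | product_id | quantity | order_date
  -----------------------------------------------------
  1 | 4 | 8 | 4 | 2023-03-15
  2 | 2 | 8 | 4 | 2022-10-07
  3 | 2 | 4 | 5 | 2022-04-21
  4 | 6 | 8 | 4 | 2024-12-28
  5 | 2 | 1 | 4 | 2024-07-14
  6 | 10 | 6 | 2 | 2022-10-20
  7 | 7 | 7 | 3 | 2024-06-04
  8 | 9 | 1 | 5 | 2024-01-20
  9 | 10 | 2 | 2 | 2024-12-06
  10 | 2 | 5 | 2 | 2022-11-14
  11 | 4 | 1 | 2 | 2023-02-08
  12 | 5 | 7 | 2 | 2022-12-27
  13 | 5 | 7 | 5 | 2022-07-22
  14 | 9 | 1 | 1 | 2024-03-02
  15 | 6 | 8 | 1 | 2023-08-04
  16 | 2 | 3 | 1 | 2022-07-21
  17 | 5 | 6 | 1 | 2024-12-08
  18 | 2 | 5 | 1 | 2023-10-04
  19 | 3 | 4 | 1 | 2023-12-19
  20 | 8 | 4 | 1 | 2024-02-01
SELECT AVG(quantity) FROM orders

Execution result:
2.55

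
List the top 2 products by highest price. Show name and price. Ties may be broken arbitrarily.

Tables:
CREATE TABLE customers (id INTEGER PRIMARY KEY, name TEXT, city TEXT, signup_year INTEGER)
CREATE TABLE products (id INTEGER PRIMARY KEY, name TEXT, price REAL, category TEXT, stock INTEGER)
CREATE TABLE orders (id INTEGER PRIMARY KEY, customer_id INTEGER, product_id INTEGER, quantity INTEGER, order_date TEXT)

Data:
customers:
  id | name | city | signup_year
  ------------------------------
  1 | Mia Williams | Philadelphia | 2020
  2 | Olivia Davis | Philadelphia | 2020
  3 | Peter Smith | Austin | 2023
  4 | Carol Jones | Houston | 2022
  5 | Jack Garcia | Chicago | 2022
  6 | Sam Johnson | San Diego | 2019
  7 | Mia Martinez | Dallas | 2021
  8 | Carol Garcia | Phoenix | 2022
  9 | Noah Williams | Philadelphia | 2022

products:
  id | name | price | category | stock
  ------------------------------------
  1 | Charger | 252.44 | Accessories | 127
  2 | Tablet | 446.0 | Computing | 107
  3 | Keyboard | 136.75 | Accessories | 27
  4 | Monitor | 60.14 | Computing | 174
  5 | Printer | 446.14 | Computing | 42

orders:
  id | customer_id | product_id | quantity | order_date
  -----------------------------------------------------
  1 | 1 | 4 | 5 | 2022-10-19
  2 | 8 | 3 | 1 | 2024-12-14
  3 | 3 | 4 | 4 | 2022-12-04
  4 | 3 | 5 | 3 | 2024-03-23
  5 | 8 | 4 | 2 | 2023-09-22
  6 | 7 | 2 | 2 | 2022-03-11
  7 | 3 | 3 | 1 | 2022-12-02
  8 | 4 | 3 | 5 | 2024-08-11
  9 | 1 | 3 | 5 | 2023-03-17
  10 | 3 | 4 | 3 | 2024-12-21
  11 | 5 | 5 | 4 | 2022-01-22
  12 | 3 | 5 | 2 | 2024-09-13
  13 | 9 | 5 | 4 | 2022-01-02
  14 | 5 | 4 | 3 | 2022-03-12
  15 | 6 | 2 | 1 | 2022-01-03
SELECT name, price FROM products ORDER BY price DESC LIMIT 2

Execution result:
name | price
Printer | 446.14
Tablet | 446.00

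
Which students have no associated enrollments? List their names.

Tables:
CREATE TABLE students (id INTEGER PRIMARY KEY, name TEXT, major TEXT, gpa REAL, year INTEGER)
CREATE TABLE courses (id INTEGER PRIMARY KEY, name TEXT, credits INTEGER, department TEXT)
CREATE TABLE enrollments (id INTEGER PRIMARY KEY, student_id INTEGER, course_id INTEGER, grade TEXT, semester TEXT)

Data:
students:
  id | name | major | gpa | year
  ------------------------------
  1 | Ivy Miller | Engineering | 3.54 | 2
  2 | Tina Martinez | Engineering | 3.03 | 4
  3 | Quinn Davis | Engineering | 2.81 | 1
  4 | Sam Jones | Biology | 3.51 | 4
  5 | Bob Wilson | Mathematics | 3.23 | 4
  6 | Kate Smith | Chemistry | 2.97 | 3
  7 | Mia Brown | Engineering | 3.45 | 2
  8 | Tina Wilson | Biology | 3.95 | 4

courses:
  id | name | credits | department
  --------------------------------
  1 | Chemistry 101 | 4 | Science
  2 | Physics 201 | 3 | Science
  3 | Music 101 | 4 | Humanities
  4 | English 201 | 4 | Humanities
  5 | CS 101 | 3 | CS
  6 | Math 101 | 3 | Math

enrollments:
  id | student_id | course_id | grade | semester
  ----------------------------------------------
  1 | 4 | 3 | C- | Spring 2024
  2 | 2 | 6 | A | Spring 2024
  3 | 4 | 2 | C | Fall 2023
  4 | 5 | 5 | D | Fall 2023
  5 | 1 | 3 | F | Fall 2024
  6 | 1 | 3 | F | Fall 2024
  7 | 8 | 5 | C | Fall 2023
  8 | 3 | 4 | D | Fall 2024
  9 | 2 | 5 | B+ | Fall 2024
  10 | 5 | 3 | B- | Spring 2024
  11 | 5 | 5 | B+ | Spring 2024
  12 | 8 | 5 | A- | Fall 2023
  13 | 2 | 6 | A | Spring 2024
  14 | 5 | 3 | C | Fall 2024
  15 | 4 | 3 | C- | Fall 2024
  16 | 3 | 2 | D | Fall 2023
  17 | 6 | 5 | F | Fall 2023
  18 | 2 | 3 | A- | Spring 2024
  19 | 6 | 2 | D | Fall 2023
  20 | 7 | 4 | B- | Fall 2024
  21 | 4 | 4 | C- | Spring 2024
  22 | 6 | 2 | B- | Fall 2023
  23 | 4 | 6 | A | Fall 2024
SELECT p.name FROM students p LEFT JOIN enrollments c ON c.student_id = p.id WHERE c.id IS NULL

Execution result:
(no rows)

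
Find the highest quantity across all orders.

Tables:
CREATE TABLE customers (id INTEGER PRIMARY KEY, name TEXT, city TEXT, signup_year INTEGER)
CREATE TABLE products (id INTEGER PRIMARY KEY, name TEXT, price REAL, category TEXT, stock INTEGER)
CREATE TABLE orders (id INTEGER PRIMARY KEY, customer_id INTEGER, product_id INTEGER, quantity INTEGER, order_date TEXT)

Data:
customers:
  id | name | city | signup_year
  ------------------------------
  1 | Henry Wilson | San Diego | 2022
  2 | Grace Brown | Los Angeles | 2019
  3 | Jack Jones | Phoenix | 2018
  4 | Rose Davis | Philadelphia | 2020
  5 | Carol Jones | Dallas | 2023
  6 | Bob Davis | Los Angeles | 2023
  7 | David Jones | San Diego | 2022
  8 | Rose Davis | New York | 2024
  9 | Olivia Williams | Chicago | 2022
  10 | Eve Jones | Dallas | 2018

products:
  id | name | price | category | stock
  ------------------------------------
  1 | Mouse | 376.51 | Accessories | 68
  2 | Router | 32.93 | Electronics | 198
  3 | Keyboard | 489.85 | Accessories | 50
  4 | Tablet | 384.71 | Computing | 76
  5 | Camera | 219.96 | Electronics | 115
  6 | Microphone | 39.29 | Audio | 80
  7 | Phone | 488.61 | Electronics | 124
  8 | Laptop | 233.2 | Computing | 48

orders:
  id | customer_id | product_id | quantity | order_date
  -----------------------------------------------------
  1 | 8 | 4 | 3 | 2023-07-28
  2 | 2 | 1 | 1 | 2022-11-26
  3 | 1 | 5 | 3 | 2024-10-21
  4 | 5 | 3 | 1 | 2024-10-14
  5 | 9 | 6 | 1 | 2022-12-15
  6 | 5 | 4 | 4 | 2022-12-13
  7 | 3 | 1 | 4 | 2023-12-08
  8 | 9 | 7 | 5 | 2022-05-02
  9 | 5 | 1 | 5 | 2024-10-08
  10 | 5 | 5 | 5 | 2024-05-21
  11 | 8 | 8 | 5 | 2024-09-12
SELECT MAX(quantity) FROM orders

Execution result:
5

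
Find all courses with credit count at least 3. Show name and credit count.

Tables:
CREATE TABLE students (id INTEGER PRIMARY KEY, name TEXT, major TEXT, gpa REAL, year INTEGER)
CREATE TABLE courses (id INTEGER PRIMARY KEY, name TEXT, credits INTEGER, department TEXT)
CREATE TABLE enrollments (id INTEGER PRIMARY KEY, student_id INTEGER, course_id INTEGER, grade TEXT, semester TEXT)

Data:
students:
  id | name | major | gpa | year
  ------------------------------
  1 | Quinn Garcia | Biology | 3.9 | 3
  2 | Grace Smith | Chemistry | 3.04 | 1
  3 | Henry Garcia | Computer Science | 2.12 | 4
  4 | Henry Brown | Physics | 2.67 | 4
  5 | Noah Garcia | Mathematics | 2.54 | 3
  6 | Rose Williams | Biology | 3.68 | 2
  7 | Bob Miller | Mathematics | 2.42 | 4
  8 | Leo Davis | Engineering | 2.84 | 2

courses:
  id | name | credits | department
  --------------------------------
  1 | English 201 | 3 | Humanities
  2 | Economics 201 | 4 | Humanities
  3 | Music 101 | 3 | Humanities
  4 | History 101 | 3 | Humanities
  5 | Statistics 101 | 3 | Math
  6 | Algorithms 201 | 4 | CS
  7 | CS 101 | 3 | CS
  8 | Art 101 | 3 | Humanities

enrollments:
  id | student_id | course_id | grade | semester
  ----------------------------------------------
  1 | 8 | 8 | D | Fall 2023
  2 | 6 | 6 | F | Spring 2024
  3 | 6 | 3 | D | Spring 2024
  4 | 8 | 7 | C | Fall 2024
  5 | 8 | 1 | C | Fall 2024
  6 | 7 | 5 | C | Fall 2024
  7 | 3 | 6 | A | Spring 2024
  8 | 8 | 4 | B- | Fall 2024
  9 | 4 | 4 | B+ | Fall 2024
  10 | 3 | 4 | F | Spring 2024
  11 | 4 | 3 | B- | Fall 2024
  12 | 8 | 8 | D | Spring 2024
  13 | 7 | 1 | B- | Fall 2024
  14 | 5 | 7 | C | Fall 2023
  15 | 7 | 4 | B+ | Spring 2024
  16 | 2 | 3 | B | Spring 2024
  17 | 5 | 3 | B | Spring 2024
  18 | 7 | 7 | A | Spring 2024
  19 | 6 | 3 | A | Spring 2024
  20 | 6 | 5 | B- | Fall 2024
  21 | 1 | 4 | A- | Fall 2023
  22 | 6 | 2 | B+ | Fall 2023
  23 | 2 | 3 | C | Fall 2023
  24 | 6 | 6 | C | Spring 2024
SELECT name, credits FROM courses WHERE credits >= 3

Execution result:
name | credits
English 201 | 3
Economics 201 | 4
Music 101 | 3
History 101 | 3
Statistics 101 | 3
Algorithms 201 | 4
CS 101 | 3
Art 101 | 3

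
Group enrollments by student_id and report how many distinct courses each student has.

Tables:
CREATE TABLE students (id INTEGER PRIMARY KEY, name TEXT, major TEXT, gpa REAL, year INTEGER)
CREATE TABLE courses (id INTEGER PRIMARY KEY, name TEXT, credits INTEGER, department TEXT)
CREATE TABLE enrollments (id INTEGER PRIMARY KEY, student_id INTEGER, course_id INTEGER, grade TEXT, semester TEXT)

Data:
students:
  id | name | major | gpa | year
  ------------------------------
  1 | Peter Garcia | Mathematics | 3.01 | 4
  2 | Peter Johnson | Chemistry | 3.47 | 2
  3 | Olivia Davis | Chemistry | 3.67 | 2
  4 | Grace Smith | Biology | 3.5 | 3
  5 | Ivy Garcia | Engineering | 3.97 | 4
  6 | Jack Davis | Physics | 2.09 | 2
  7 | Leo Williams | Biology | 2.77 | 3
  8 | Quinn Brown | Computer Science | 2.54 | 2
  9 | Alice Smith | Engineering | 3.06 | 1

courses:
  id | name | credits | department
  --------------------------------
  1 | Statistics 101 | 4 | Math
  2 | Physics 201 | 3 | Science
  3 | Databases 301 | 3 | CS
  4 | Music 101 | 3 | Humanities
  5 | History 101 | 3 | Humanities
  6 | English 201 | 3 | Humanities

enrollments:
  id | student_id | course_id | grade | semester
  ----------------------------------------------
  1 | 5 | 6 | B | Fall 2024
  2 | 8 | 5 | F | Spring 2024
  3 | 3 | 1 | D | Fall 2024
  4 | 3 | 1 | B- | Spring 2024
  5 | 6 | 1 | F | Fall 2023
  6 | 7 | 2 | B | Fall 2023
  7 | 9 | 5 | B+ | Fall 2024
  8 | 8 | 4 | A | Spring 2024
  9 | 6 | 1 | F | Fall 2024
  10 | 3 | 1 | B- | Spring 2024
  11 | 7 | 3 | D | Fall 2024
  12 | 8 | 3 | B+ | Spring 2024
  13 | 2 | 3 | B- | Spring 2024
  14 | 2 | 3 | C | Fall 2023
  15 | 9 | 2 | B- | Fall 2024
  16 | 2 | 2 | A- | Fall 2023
SELECT student_id, COUNT(DISTINCT course_id) AS distinct_course_count FROM enrollments GROUP BY student_id

Execution result:
student_id | distinct_course_count
2 | 2
3 | 1
5 | 1
6 | 1
7 | 2
8 | 3
9 | 2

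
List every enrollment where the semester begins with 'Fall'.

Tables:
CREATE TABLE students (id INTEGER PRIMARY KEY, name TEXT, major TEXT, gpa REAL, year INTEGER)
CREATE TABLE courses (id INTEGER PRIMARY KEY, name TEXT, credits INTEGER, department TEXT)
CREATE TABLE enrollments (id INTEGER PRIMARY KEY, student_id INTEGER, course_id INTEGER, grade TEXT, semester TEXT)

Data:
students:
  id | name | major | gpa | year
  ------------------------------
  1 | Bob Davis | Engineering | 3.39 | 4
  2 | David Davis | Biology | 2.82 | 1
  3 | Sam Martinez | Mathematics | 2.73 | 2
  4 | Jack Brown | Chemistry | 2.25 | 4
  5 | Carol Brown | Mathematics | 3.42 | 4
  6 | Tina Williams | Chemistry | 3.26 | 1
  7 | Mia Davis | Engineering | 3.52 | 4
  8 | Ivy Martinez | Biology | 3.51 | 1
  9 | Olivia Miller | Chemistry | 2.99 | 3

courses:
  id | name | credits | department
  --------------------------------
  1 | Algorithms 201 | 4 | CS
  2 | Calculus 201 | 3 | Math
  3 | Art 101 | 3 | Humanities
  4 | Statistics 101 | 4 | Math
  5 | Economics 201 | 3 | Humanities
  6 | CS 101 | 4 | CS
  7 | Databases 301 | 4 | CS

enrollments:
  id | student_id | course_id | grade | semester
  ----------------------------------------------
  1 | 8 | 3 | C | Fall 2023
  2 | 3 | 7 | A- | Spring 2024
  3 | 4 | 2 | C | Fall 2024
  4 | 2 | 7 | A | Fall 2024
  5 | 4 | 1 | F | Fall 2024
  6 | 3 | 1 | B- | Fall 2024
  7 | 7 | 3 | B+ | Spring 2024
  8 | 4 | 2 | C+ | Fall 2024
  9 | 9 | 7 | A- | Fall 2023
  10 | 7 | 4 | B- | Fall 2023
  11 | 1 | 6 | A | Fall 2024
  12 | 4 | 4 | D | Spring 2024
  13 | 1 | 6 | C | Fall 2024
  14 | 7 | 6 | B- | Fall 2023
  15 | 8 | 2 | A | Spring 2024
SELECT id, semester FROM enrollments WHERE semester LIKE 'Fall%'

Execution result:
id | semester
1 | Fall 2023
3 | Fall 2024
4 | Fall 2024
5 | Fall 2024
6 | Fall 2024
8 | Fall 2024
9 | Fall 2023
10 | Fall 2023
11 | Fall 2024
13 | Fall 2024
14 | Fall 2023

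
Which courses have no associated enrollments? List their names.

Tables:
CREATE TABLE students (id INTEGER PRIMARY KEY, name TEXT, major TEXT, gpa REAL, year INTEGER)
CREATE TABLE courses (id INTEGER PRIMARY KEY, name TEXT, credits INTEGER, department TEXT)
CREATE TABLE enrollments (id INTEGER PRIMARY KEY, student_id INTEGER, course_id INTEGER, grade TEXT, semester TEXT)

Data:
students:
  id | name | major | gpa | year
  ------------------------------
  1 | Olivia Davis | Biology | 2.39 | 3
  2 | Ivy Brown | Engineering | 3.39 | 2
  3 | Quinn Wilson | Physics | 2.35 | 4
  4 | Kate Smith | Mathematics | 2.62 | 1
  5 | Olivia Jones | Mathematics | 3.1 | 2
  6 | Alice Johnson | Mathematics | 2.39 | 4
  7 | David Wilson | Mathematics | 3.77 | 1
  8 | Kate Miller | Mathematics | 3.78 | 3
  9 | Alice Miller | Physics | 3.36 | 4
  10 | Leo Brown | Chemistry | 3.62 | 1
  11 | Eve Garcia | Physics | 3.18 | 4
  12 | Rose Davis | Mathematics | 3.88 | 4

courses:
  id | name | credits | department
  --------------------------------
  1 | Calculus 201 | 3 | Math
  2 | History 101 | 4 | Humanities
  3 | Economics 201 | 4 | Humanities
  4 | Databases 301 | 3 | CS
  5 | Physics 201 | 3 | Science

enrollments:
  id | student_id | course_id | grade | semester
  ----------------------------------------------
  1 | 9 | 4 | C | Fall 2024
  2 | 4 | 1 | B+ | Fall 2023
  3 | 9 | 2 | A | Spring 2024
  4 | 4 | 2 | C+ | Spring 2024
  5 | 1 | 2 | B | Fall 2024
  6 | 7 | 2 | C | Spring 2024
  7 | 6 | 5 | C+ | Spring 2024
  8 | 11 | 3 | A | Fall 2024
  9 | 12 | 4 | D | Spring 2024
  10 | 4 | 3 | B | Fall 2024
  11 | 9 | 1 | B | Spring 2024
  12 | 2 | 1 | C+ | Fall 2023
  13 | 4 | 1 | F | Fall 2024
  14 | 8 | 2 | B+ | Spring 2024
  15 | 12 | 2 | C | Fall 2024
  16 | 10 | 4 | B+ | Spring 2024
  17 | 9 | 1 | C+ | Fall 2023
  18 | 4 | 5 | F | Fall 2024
SELECT p.name FROM courses p LEFT JOIN enrollments c ON c.course_id = p.id WHERE c.id IS NULL

Execution result:
(no rows)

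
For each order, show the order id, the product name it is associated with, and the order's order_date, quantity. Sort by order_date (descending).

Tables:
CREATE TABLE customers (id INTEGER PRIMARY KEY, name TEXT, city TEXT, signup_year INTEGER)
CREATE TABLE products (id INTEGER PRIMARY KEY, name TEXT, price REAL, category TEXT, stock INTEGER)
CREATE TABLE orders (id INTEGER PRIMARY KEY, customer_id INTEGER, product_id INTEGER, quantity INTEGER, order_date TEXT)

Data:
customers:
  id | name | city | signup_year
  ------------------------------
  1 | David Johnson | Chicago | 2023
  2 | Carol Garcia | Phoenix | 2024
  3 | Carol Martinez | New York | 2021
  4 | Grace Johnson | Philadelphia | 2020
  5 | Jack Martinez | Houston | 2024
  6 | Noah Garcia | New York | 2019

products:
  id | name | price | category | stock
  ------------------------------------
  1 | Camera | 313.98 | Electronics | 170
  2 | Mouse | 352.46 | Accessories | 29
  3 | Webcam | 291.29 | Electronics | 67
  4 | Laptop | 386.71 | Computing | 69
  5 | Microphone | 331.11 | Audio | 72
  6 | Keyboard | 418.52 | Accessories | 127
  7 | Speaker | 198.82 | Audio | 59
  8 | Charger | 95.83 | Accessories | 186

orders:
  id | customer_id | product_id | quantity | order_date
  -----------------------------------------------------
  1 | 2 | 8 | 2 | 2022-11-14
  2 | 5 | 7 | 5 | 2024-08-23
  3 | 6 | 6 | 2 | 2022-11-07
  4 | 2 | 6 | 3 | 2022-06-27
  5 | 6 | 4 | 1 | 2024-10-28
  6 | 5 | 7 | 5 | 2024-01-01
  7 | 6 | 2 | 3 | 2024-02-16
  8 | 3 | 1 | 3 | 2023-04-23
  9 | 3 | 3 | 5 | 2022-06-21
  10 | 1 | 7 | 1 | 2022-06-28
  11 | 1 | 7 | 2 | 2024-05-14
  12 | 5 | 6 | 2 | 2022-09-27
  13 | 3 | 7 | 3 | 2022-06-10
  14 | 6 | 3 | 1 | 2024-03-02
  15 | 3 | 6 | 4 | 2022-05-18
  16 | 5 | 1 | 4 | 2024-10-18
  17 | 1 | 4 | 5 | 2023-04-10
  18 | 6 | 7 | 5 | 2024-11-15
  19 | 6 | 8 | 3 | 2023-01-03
SELECT c.id, p.name AS product, c.order_date, c.quantity FROM orders c JOIN products p ON c.product_id = p.id ORDER BY c.order_date DESC

Execution result:
id | product | order_date | quantity
18 | Speaker | 2024-11-15 | 5
5 | Laptop | 2024-10-28 | 1
16 | Camera | 2024-10-18 | 4
2 | Speaker | 2024-08-23 | 5
11 | Speaker | 2024-05-14 | 2
14 | Webcam | 2024-03-02 | 1
7 | Mouse | 2024-02-16 | 3
6 | Speaker | 2024-01-01 | 5
8 | Camera | 2023-04-23 | 3
17 | Laptop | 2023-04-10 | 5
19 | Charger | 2023-01-03 | 3
1 | Charger | 2022-11-14 | 2
3 | Keyboard | 2022-11-07 | 2
12 | Keyboard | 2022-09-27 | 2
10 | Speaker | 2022-06-28 | 1
4 | Keyboard | 2022-06-27 | 3
9 | Webcam | 2022-06-21 | 5
13 | Speaker | 2022-06-10 | 3
15 | Keyboard | 2022-05-18 | 4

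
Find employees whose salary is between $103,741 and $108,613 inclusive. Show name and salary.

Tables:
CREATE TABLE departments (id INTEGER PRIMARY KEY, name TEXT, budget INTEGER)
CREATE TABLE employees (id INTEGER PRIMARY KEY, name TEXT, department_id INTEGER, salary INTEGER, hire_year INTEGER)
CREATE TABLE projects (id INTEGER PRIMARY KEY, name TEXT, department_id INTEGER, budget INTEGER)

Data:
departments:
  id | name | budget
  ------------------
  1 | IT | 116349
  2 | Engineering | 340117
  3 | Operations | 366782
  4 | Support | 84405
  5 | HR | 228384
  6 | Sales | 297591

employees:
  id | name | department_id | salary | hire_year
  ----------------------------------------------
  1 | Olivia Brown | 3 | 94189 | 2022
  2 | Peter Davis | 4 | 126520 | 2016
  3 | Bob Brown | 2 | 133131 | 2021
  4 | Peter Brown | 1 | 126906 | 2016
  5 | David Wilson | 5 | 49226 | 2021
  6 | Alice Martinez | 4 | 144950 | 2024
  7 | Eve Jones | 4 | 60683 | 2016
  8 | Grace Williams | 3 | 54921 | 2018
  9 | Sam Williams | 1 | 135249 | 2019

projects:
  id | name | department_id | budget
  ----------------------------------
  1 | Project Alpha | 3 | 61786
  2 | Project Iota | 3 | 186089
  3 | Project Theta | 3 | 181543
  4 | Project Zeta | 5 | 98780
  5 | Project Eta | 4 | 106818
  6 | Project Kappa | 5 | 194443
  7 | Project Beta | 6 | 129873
SELECT name, salary FROM employees WHERE salary BETWEEN 103741 AND 108613

Execution result:
(no rows)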